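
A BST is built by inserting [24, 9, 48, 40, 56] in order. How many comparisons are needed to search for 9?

Search path for 9: 24 -> 9
Found: True
Comparisons: 2


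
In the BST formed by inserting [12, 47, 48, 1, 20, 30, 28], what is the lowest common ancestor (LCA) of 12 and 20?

Tree insertion order: [12, 47, 48, 1, 20, 30, 28]
Tree (level-order array): [12, 1, 47, None, None, 20, 48, None, 30, None, None, 28]
In a BST, the LCA of p=12, q=20 is the first node v on the
root-to-leaf path with p <= v <= q (go left if both < v, right if both > v).
Walk from root:
  at 12: 12 <= 12 <= 20, this is the LCA
LCA = 12


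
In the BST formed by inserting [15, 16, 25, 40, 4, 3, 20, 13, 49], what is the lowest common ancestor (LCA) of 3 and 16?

Tree insertion order: [15, 16, 25, 40, 4, 3, 20, 13, 49]
Tree (level-order array): [15, 4, 16, 3, 13, None, 25, None, None, None, None, 20, 40, None, None, None, 49]
In a BST, the LCA of p=3, q=16 is the first node v on the
root-to-leaf path with p <= v <= q (go left if both < v, right if both > v).
Walk from root:
  at 15: 3 <= 15 <= 16, this is the LCA
LCA = 15


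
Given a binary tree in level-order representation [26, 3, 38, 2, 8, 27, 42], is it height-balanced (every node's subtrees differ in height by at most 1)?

Tree (level-order array): [26, 3, 38, 2, 8, 27, 42]
Definition: a tree is height-balanced if, at every node, |h(left) - h(right)| <= 1 (empty subtree has height -1).
Bottom-up per-node check:
  node 2: h_left=-1, h_right=-1, diff=0 [OK], height=0
  node 8: h_left=-1, h_right=-1, diff=0 [OK], height=0
  node 3: h_left=0, h_right=0, diff=0 [OK], height=1
  node 27: h_left=-1, h_right=-1, diff=0 [OK], height=0
  node 42: h_left=-1, h_right=-1, diff=0 [OK], height=0
  node 38: h_left=0, h_right=0, diff=0 [OK], height=1
  node 26: h_left=1, h_right=1, diff=0 [OK], height=2
All nodes satisfy the balance condition.
Result: Balanced


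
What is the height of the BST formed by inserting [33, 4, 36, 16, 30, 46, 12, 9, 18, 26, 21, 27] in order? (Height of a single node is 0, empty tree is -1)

Insertion order: [33, 4, 36, 16, 30, 46, 12, 9, 18, 26, 21, 27]
Tree (level-order array): [33, 4, 36, None, 16, None, 46, 12, 30, None, None, 9, None, 18, None, None, None, None, 26, 21, 27]
Compute height bottom-up (empty subtree = -1):
  height(9) = 1 + max(-1, -1) = 0
  height(12) = 1 + max(0, -1) = 1
  height(21) = 1 + max(-1, -1) = 0
  height(27) = 1 + max(-1, -1) = 0
  height(26) = 1 + max(0, 0) = 1
  height(18) = 1 + max(-1, 1) = 2
  height(30) = 1 + max(2, -1) = 3
  height(16) = 1 + max(1, 3) = 4
  height(4) = 1 + max(-1, 4) = 5
  height(46) = 1 + max(-1, -1) = 0
  height(36) = 1 + max(-1, 0) = 1
  height(33) = 1 + max(5, 1) = 6
Height = 6


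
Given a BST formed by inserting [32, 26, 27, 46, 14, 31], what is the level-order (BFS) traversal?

Tree insertion order: [32, 26, 27, 46, 14, 31]
Tree (level-order array): [32, 26, 46, 14, 27, None, None, None, None, None, 31]
BFS from the root, enqueuing left then right child of each popped node:
  queue [32] -> pop 32, enqueue [26, 46], visited so far: [32]
  queue [26, 46] -> pop 26, enqueue [14, 27], visited so far: [32, 26]
  queue [46, 14, 27] -> pop 46, enqueue [none], visited so far: [32, 26, 46]
  queue [14, 27] -> pop 14, enqueue [none], visited so far: [32, 26, 46, 14]
  queue [27] -> pop 27, enqueue [31], visited so far: [32, 26, 46, 14, 27]
  queue [31] -> pop 31, enqueue [none], visited so far: [32, 26, 46, 14, 27, 31]
Result: [32, 26, 46, 14, 27, 31]


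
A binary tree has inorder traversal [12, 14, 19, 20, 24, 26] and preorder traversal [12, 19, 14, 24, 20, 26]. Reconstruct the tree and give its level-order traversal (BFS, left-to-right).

Inorder:  [12, 14, 19, 20, 24, 26]
Preorder: [12, 19, 14, 24, 20, 26]
Algorithm: preorder visits root first, so consume preorder in order;
for each root, split the current inorder slice at that value into
left-subtree inorder and right-subtree inorder, then recurse.
Recursive splits:
  root=12; inorder splits into left=[], right=[14, 19, 20, 24, 26]
  root=19; inorder splits into left=[14], right=[20, 24, 26]
  root=14; inorder splits into left=[], right=[]
  root=24; inorder splits into left=[20], right=[26]
  root=20; inorder splits into left=[], right=[]
  root=26; inorder splits into left=[], right=[]
Reconstructed level-order: [12, 19, 14, 24, 20, 26]


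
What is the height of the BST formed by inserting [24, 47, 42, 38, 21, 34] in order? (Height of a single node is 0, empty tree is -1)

Insertion order: [24, 47, 42, 38, 21, 34]
Tree (level-order array): [24, 21, 47, None, None, 42, None, 38, None, 34]
Compute height bottom-up (empty subtree = -1):
  height(21) = 1 + max(-1, -1) = 0
  height(34) = 1 + max(-1, -1) = 0
  height(38) = 1 + max(0, -1) = 1
  height(42) = 1 + max(1, -1) = 2
  height(47) = 1 + max(2, -1) = 3
  height(24) = 1 + max(0, 3) = 4
Height = 4


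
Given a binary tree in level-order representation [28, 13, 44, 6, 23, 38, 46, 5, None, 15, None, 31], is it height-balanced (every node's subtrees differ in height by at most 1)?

Tree (level-order array): [28, 13, 44, 6, 23, 38, 46, 5, None, 15, None, 31]
Definition: a tree is height-balanced if, at every node, |h(left) - h(right)| <= 1 (empty subtree has height -1).
Bottom-up per-node check:
  node 5: h_left=-1, h_right=-1, diff=0 [OK], height=0
  node 6: h_left=0, h_right=-1, diff=1 [OK], height=1
  node 15: h_left=-1, h_right=-1, diff=0 [OK], height=0
  node 23: h_left=0, h_right=-1, diff=1 [OK], height=1
  node 13: h_left=1, h_right=1, diff=0 [OK], height=2
  node 31: h_left=-1, h_right=-1, diff=0 [OK], height=0
  node 38: h_left=0, h_right=-1, diff=1 [OK], height=1
  node 46: h_left=-1, h_right=-1, diff=0 [OK], height=0
  node 44: h_left=1, h_right=0, diff=1 [OK], height=2
  node 28: h_left=2, h_right=2, diff=0 [OK], height=3
All nodes satisfy the balance condition.
Result: Balanced


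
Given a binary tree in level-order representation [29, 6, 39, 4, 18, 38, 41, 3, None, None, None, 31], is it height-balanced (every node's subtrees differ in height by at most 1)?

Tree (level-order array): [29, 6, 39, 4, 18, 38, 41, 3, None, None, None, 31]
Definition: a tree is height-balanced if, at every node, |h(left) - h(right)| <= 1 (empty subtree has height -1).
Bottom-up per-node check:
  node 3: h_left=-1, h_right=-1, diff=0 [OK], height=0
  node 4: h_left=0, h_right=-1, diff=1 [OK], height=1
  node 18: h_left=-1, h_right=-1, diff=0 [OK], height=0
  node 6: h_left=1, h_right=0, diff=1 [OK], height=2
  node 31: h_left=-1, h_right=-1, diff=0 [OK], height=0
  node 38: h_left=0, h_right=-1, diff=1 [OK], height=1
  node 41: h_left=-1, h_right=-1, diff=0 [OK], height=0
  node 39: h_left=1, h_right=0, diff=1 [OK], height=2
  node 29: h_left=2, h_right=2, diff=0 [OK], height=3
All nodes satisfy the balance condition.
Result: Balanced


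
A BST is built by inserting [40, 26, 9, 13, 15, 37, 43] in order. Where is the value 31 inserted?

Starting tree (level order): [40, 26, 43, 9, 37, None, None, None, 13, None, None, None, 15]
Insertion path: 40 -> 26 -> 37
Result: insert 31 as left child of 37
Final tree (level order): [40, 26, 43, 9, 37, None, None, None, 13, 31, None, None, 15]


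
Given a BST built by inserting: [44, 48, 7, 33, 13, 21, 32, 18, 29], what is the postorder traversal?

Tree insertion order: [44, 48, 7, 33, 13, 21, 32, 18, 29]
Tree (level-order array): [44, 7, 48, None, 33, None, None, 13, None, None, 21, 18, 32, None, None, 29]
Postorder traversal: [18, 29, 32, 21, 13, 33, 7, 48, 44]


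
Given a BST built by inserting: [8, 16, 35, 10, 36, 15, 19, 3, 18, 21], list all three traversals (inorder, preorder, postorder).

Tree insertion order: [8, 16, 35, 10, 36, 15, 19, 3, 18, 21]
Tree (level-order array): [8, 3, 16, None, None, 10, 35, None, 15, 19, 36, None, None, 18, 21]
Inorder (L, root, R): [3, 8, 10, 15, 16, 18, 19, 21, 35, 36]
Preorder (root, L, R): [8, 3, 16, 10, 15, 35, 19, 18, 21, 36]
Postorder (L, R, root): [3, 15, 10, 18, 21, 19, 36, 35, 16, 8]


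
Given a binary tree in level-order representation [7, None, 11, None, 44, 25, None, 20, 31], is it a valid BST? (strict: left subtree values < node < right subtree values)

Level-order array: [7, None, 11, None, 44, 25, None, 20, 31]
Validate using subtree bounds (lo, hi): at each node, require lo < value < hi,
then recurse left with hi=value and right with lo=value.
Preorder trace (stopping at first violation):
  at node 7 with bounds (-inf, +inf): OK
  at node 11 with bounds (7, +inf): OK
  at node 44 with bounds (11, +inf): OK
  at node 25 with bounds (11, 44): OK
  at node 20 with bounds (11, 25): OK
  at node 31 with bounds (25, 44): OK
No violation found at any node.
Result: Valid BST


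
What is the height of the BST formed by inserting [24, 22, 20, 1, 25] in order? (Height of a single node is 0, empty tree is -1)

Insertion order: [24, 22, 20, 1, 25]
Tree (level-order array): [24, 22, 25, 20, None, None, None, 1]
Compute height bottom-up (empty subtree = -1):
  height(1) = 1 + max(-1, -1) = 0
  height(20) = 1 + max(0, -1) = 1
  height(22) = 1 + max(1, -1) = 2
  height(25) = 1 + max(-1, -1) = 0
  height(24) = 1 + max(2, 0) = 3
Height = 3


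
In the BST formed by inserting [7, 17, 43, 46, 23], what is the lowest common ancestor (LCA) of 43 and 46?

Tree insertion order: [7, 17, 43, 46, 23]
Tree (level-order array): [7, None, 17, None, 43, 23, 46]
In a BST, the LCA of p=43, q=46 is the first node v on the
root-to-leaf path with p <= v <= q (go left if both < v, right if both > v).
Walk from root:
  at 7: both 43 and 46 > 7, go right
  at 17: both 43 and 46 > 17, go right
  at 43: 43 <= 43 <= 46, this is the LCA
LCA = 43


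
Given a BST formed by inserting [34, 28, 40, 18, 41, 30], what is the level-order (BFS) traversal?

Tree insertion order: [34, 28, 40, 18, 41, 30]
Tree (level-order array): [34, 28, 40, 18, 30, None, 41]
BFS from the root, enqueuing left then right child of each popped node:
  queue [34] -> pop 34, enqueue [28, 40], visited so far: [34]
  queue [28, 40] -> pop 28, enqueue [18, 30], visited so far: [34, 28]
  queue [40, 18, 30] -> pop 40, enqueue [41], visited so far: [34, 28, 40]
  queue [18, 30, 41] -> pop 18, enqueue [none], visited so far: [34, 28, 40, 18]
  queue [30, 41] -> pop 30, enqueue [none], visited so far: [34, 28, 40, 18, 30]
  queue [41] -> pop 41, enqueue [none], visited so far: [34, 28, 40, 18, 30, 41]
Result: [34, 28, 40, 18, 30, 41]


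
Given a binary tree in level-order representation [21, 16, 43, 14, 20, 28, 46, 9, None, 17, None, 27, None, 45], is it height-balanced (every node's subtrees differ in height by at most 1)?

Tree (level-order array): [21, 16, 43, 14, 20, 28, 46, 9, None, 17, None, 27, None, 45]
Definition: a tree is height-balanced if, at every node, |h(left) - h(right)| <= 1 (empty subtree has height -1).
Bottom-up per-node check:
  node 9: h_left=-1, h_right=-1, diff=0 [OK], height=0
  node 14: h_left=0, h_right=-1, diff=1 [OK], height=1
  node 17: h_left=-1, h_right=-1, diff=0 [OK], height=0
  node 20: h_left=0, h_right=-1, diff=1 [OK], height=1
  node 16: h_left=1, h_right=1, diff=0 [OK], height=2
  node 27: h_left=-1, h_right=-1, diff=0 [OK], height=0
  node 28: h_left=0, h_right=-1, diff=1 [OK], height=1
  node 45: h_left=-1, h_right=-1, diff=0 [OK], height=0
  node 46: h_left=0, h_right=-1, diff=1 [OK], height=1
  node 43: h_left=1, h_right=1, diff=0 [OK], height=2
  node 21: h_left=2, h_right=2, diff=0 [OK], height=3
All nodes satisfy the balance condition.
Result: Balanced


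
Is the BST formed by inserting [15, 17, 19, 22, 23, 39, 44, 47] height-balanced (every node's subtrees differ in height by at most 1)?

Tree (level-order array): [15, None, 17, None, 19, None, 22, None, 23, None, 39, None, 44, None, 47]
Definition: a tree is height-balanced if, at every node, |h(left) - h(right)| <= 1 (empty subtree has height -1).
Bottom-up per-node check:
  node 47: h_left=-1, h_right=-1, diff=0 [OK], height=0
  node 44: h_left=-1, h_right=0, diff=1 [OK], height=1
  node 39: h_left=-1, h_right=1, diff=2 [FAIL (|-1-1|=2 > 1)], height=2
  node 23: h_left=-1, h_right=2, diff=3 [FAIL (|-1-2|=3 > 1)], height=3
  node 22: h_left=-1, h_right=3, diff=4 [FAIL (|-1-3|=4 > 1)], height=4
  node 19: h_left=-1, h_right=4, diff=5 [FAIL (|-1-4|=5 > 1)], height=5
  node 17: h_left=-1, h_right=5, diff=6 [FAIL (|-1-5|=6 > 1)], height=6
  node 15: h_left=-1, h_right=6, diff=7 [FAIL (|-1-6|=7 > 1)], height=7
Node 39 violates the condition: |-1 - 1| = 2 > 1.
Result: Not balanced


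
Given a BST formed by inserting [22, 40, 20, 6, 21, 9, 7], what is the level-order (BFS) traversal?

Tree insertion order: [22, 40, 20, 6, 21, 9, 7]
Tree (level-order array): [22, 20, 40, 6, 21, None, None, None, 9, None, None, 7]
BFS from the root, enqueuing left then right child of each popped node:
  queue [22] -> pop 22, enqueue [20, 40], visited so far: [22]
  queue [20, 40] -> pop 20, enqueue [6, 21], visited so far: [22, 20]
  queue [40, 6, 21] -> pop 40, enqueue [none], visited so far: [22, 20, 40]
  queue [6, 21] -> pop 6, enqueue [9], visited so far: [22, 20, 40, 6]
  queue [21, 9] -> pop 21, enqueue [none], visited so far: [22, 20, 40, 6, 21]
  queue [9] -> pop 9, enqueue [7], visited so far: [22, 20, 40, 6, 21, 9]
  queue [7] -> pop 7, enqueue [none], visited so far: [22, 20, 40, 6, 21, 9, 7]
Result: [22, 20, 40, 6, 21, 9, 7]


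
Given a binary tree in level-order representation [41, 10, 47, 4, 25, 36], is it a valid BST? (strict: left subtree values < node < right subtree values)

Level-order array: [41, 10, 47, 4, 25, 36]
Validate using subtree bounds (lo, hi): at each node, require lo < value < hi,
then recurse left with hi=value and right with lo=value.
Preorder trace (stopping at first violation):
  at node 41 with bounds (-inf, +inf): OK
  at node 10 with bounds (-inf, 41): OK
  at node 4 with bounds (-inf, 10): OK
  at node 25 with bounds (10, 41): OK
  at node 47 with bounds (41, +inf): OK
  at node 36 with bounds (41, 47): VIOLATION
Node 36 violates its bound: not (41 < 36 < 47).
Result: Not a valid BST


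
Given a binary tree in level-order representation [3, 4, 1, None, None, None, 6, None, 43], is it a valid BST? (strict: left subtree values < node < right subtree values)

Level-order array: [3, 4, 1, None, None, None, 6, None, 43]
Validate using subtree bounds (lo, hi): at each node, require lo < value < hi,
then recurse left with hi=value and right with lo=value.
Preorder trace (stopping at first violation):
  at node 3 with bounds (-inf, +inf): OK
  at node 4 with bounds (-inf, 3): VIOLATION
Node 4 violates its bound: not (-inf < 4 < 3).
Result: Not a valid BST


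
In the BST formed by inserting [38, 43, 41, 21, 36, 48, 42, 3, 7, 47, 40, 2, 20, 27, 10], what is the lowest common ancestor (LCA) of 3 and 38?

Tree insertion order: [38, 43, 41, 21, 36, 48, 42, 3, 7, 47, 40, 2, 20, 27, 10]
Tree (level-order array): [38, 21, 43, 3, 36, 41, 48, 2, 7, 27, None, 40, 42, 47, None, None, None, None, 20, None, None, None, None, None, None, None, None, 10]
In a BST, the LCA of p=3, q=38 is the first node v on the
root-to-leaf path with p <= v <= q (go left if both < v, right if both > v).
Walk from root:
  at 38: 3 <= 38 <= 38, this is the LCA
LCA = 38


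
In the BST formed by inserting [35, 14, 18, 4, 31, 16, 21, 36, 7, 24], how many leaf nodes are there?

Tree built from: [35, 14, 18, 4, 31, 16, 21, 36, 7, 24]
Tree (level-order array): [35, 14, 36, 4, 18, None, None, None, 7, 16, 31, None, None, None, None, 21, None, None, 24]
Rule: A leaf has 0 children.
Per-node child counts:
  node 35: 2 child(ren)
  node 14: 2 child(ren)
  node 4: 1 child(ren)
  node 7: 0 child(ren)
  node 18: 2 child(ren)
  node 16: 0 child(ren)
  node 31: 1 child(ren)
  node 21: 1 child(ren)
  node 24: 0 child(ren)
  node 36: 0 child(ren)
Matching nodes: [7, 16, 24, 36]
Count of leaf nodes: 4


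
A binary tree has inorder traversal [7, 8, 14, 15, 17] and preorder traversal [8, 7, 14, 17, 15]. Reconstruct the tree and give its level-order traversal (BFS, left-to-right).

Inorder:  [7, 8, 14, 15, 17]
Preorder: [8, 7, 14, 17, 15]
Algorithm: preorder visits root first, so consume preorder in order;
for each root, split the current inorder slice at that value into
left-subtree inorder and right-subtree inorder, then recurse.
Recursive splits:
  root=8; inorder splits into left=[7], right=[14, 15, 17]
  root=7; inorder splits into left=[], right=[]
  root=14; inorder splits into left=[], right=[15, 17]
  root=17; inorder splits into left=[15], right=[]
  root=15; inorder splits into left=[], right=[]
Reconstructed level-order: [8, 7, 14, 17, 15]


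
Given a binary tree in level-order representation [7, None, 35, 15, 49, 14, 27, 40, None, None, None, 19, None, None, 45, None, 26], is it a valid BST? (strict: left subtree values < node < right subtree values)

Level-order array: [7, None, 35, 15, 49, 14, 27, 40, None, None, None, 19, None, None, 45, None, 26]
Validate using subtree bounds (lo, hi): at each node, require lo < value < hi,
then recurse left with hi=value and right with lo=value.
Preorder trace (stopping at first violation):
  at node 7 with bounds (-inf, +inf): OK
  at node 35 with bounds (7, +inf): OK
  at node 15 with bounds (7, 35): OK
  at node 14 with bounds (7, 15): OK
  at node 27 with bounds (15, 35): OK
  at node 19 with bounds (15, 27): OK
  at node 26 with bounds (19, 27): OK
  at node 49 with bounds (35, +inf): OK
  at node 40 with bounds (35, 49): OK
  at node 45 with bounds (40, 49): OK
No violation found at any node.
Result: Valid BST


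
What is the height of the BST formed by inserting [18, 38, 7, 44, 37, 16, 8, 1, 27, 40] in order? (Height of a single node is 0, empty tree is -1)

Insertion order: [18, 38, 7, 44, 37, 16, 8, 1, 27, 40]
Tree (level-order array): [18, 7, 38, 1, 16, 37, 44, None, None, 8, None, 27, None, 40]
Compute height bottom-up (empty subtree = -1):
  height(1) = 1 + max(-1, -1) = 0
  height(8) = 1 + max(-1, -1) = 0
  height(16) = 1 + max(0, -1) = 1
  height(7) = 1 + max(0, 1) = 2
  height(27) = 1 + max(-1, -1) = 0
  height(37) = 1 + max(0, -1) = 1
  height(40) = 1 + max(-1, -1) = 0
  height(44) = 1 + max(0, -1) = 1
  height(38) = 1 + max(1, 1) = 2
  height(18) = 1 + max(2, 2) = 3
Height = 3


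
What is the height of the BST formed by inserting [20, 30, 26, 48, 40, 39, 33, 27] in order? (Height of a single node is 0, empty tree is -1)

Insertion order: [20, 30, 26, 48, 40, 39, 33, 27]
Tree (level-order array): [20, None, 30, 26, 48, None, 27, 40, None, None, None, 39, None, 33]
Compute height bottom-up (empty subtree = -1):
  height(27) = 1 + max(-1, -1) = 0
  height(26) = 1 + max(-1, 0) = 1
  height(33) = 1 + max(-1, -1) = 0
  height(39) = 1 + max(0, -1) = 1
  height(40) = 1 + max(1, -1) = 2
  height(48) = 1 + max(2, -1) = 3
  height(30) = 1 + max(1, 3) = 4
  height(20) = 1 + max(-1, 4) = 5
Height = 5


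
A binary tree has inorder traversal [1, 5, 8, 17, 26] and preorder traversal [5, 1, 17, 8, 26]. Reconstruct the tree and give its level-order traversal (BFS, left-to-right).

Inorder:  [1, 5, 8, 17, 26]
Preorder: [5, 1, 17, 8, 26]
Algorithm: preorder visits root first, so consume preorder in order;
for each root, split the current inorder slice at that value into
left-subtree inorder and right-subtree inorder, then recurse.
Recursive splits:
  root=5; inorder splits into left=[1], right=[8, 17, 26]
  root=1; inorder splits into left=[], right=[]
  root=17; inorder splits into left=[8], right=[26]
  root=8; inorder splits into left=[], right=[]
  root=26; inorder splits into left=[], right=[]
Reconstructed level-order: [5, 1, 17, 8, 26]


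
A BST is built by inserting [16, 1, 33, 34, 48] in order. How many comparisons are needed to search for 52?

Search path for 52: 16 -> 33 -> 34 -> 48
Found: False
Comparisons: 4


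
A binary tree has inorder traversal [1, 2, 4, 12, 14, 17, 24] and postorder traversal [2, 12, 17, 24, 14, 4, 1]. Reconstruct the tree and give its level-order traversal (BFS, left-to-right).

Inorder:   [1, 2, 4, 12, 14, 17, 24]
Postorder: [2, 12, 17, 24, 14, 4, 1]
Algorithm: postorder visits root last, so walk postorder right-to-left;
each value is the root of the current inorder slice — split it at that
value, recurse on the right subtree first, then the left.
Recursive splits:
  root=1; inorder splits into left=[], right=[2, 4, 12, 14, 17, 24]
  root=4; inorder splits into left=[2], right=[12, 14, 17, 24]
  root=14; inorder splits into left=[12], right=[17, 24]
  root=24; inorder splits into left=[17], right=[]
  root=17; inorder splits into left=[], right=[]
  root=12; inorder splits into left=[], right=[]
  root=2; inorder splits into left=[], right=[]
Reconstructed level-order: [1, 4, 2, 14, 12, 24, 17]


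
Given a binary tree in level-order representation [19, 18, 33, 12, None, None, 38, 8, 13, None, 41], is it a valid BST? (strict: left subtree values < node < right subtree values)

Level-order array: [19, 18, 33, 12, None, None, 38, 8, 13, None, 41]
Validate using subtree bounds (lo, hi): at each node, require lo < value < hi,
then recurse left with hi=value and right with lo=value.
Preorder trace (stopping at first violation):
  at node 19 with bounds (-inf, +inf): OK
  at node 18 with bounds (-inf, 19): OK
  at node 12 with bounds (-inf, 18): OK
  at node 8 with bounds (-inf, 12): OK
  at node 13 with bounds (12, 18): OK
  at node 33 with bounds (19, +inf): OK
  at node 38 with bounds (33, +inf): OK
  at node 41 with bounds (38, +inf): OK
No violation found at any node.
Result: Valid BST


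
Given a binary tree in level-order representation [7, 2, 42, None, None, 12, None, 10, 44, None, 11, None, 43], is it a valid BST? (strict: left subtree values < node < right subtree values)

Level-order array: [7, 2, 42, None, None, 12, None, 10, 44, None, 11, None, 43]
Validate using subtree bounds (lo, hi): at each node, require lo < value < hi,
then recurse left with hi=value and right with lo=value.
Preorder trace (stopping at first violation):
  at node 7 with bounds (-inf, +inf): OK
  at node 2 with bounds (-inf, 7): OK
  at node 42 with bounds (7, +inf): OK
  at node 12 with bounds (7, 42): OK
  at node 10 with bounds (7, 12): OK
  at node 11 with bounds (10, 12): OK
  at node 44 with bounds (12, 42): VIOLATION
Node 44 violates its bound: not (12 < 44 < 42).
Result: Not a valid BST


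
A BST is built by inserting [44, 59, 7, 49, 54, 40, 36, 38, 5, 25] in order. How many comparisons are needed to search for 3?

Search path for 3: 44 -> 7 -> 5
Found: False
Comparisons: 3


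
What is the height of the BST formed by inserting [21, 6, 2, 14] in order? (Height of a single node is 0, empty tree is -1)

Insertion order: [21, 6, 2, 14]
Tree (level-order array): [21, 6, None, 2, 14]
Compute height bottom-up (empty subtree = -1):
  height(2) = 1 + max(-1, -1) = 0
  height(14) = 1 + max(-1, -1) = 0
  height(6) = 1 + max(0, 0) = 1
  height(21) = 1 + max(1, -1) = 2
Height = 2


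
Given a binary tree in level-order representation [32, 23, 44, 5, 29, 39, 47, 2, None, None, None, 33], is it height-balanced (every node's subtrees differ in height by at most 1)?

Tree (level-order array): [32, 23, 44, 5, 29, 39, 47, 2, None, None, None, 33]
Definition: a tree is height-balanced if, at every node, |h(left) - h(right)| <= 1 (empty subtree has height -1).
Bottom-up per-node check:
  node 2: h_left=-1, h_right=-1, diff=0 [OK], height=0
  node 5: h_left=0, h_right=-1, diff=1 [OK], height=1
  node 29: h_left=-1, h_right=-1, diff=0 [OK], height=0
  node 23: h_left=1, h_right=0, diff=1 [OK], height=2
  node 33: h_left=-1, h_right=-1, diff=0 [OK], height=0
  node 39: h_left=0, h_right=-1, diff=1 [OK], height=1
  node 47: h_left=-1, h_right=-1, diff=0 [OK], height=0
  node 44: h_left=1, h_right=0, diff=1 [OK], height=2
  node 32: h_left=2, h_right=2, diff=0 [OK], height=3
All nodes satisfy the balance condition.
Result: Balanced


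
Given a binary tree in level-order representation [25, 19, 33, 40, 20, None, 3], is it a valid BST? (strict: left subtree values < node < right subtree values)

Level-order array: [25, 19, 33, 40, 20, None, 3]
Validate using subtree bounds (lo, hi): at each node, require lo < value < hi,
then recurse left with hi=value and right with lo=value.
Preorder trace (stopping at first violation):
  at node 25 with bounds (-inf, +inf): OK
  at node 19 with bounds (-inf, 25): OK
  at node 40 with bounds (-inf, 19): VIOLATION
Node 40 violates its bound: not (-inf < 40 < 19).
Result: Not a valid BST


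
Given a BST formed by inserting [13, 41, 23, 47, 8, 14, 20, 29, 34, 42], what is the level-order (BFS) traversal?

Tree insertion order: [13, 41, 23, 47, 8, 14, 20, 29, 34, 42]
Tree (level-order array): [13, 8, 41, None, None, 23, 47, 14, 29, 42, None, None, 20, None, 34]
BFS from the root, enqueuing left then right child of each popped node:
  queue [13] -> pop 13, enqueue [8, 41], visited so far: [13]
  queue [8, 41] -> pop 8, enqueue [none], visited so far: [13, 8]
  queue [41] -> pop 41, enqueue [23, 47], visited so far: [13, 8, 41]
  queue [23, 47] -> pop 23, enqueue [14, 29], visited so far: [13, 8, 41, 23]
  queue [47, 14, 29] -> pop 47, enqueue [42], visited so far: [13, 8, 41, 23, 47]
  queue [14, 29, 42] -> pop 14, enqueue [20], visited so far: [13, 8, 41, 23, 47, 14]
  queue [29, 42, 20] -> pop 29, enqueue [34], visited so far: [13, 8, 41, 23, 47, 14, 29]
  queue [42, 20, 34] -> pop 42, enqueue [none], visited so far: [13, 8, 41, 23, 47, 14, 29, 42]
  queue [20, 34] -> pop 20, enqueue [none], visited so far: [13, 8, 41, 23, 47, 14, 29, 42, 20]
  queue [34] -> pop 34, enqueue [none], visited so far: [13, 8, 41, 23, 47, 14, 29, 42, 20, 34]
Result: [13, 8, 41, 23, 47, 14, 29, 42, 20, 34]


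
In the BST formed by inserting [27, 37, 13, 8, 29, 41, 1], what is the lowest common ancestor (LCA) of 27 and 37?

Tree insertion order: [27, 37, 13, 8, 29, 41, 1]
Tree (level-order array): [27, 13, 37, 8, None, 29, 41, 1]
In a BST, the LCA of p=27, q=37 is the first node v on the
root-to-leaf path with p <= v <= q (go left if both < v, right if both > v).
Walk from root:
  at 27: 27 <= 27 <= 37, this is the LCA
LCA = 27


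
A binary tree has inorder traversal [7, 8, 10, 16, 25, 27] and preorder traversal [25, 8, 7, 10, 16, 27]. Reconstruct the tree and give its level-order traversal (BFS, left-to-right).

Inorder:  [7, 8, 10, 16, 25, 27]
Preorder: [25, 8, 7, 10, 16, 27]
Algorithm: preorder visits root first, so consume preorder in order;
for each root, split the current inorder slice at that value into
left-subtree inorder and right-subtree inorder, then recurse.
Recursive splits:
  root=25; inorder splits into left=[7, 8, 10, 16], right=[27]
  root=8; inorder splits into left=[7], right=[10, 16]
  root=7; inorder splits into left=[], right=[]
  root=10; inorder splits into left=[], right=[16]
  root=16; inorder splits into left=[], right=[]
  root=27; inorder splits into left=[], right=[]
Reconstructed level-order: [25, 8, 27, 7, 10, 16]


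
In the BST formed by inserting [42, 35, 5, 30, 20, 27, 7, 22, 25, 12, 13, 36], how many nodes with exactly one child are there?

Tree built from: [42, 35, 5, 30, 20, 27, 7, 22, 25, 12, 13, 36]
Tree (level-order array): [42, 35, None, 5, 36, None, 30, None, None, 20, None, 7, 27, None, 12, 22, None, None, 13, None, 25]
Rule: These are nodes with exactly 1 non-null child.
Per-node child counts:
  node 42: 1 child(ren)
  node 35: 2 child(ren)
  node 5: 1 child(ren)
  node 30: 1 child(ren)
  node 20: 2 child(ren)
  node 7: 1 child(ren)
  node 12: 1 child(ren)
  node 13: 0 child(ren)
  node 27: 1 child(ren)
  node 22: 1 child(ren)
  node 25: 0 child(ren)
  node 36: 0 child(ren)
Matching nodes: [42, 5, 30, 7, 12, 27, 22]
Count of nodes with exactly one child: 7


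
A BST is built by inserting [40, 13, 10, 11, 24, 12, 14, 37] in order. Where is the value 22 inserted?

Starting tree (level order): [40, 13, None, 10, 24, None, 11, 14, 37, None, 12]
Insertion path: 40 -> 13 -> 24 -> 14
Result: insert 22 as right child of 14
Final tree (level order): [40, 13, None, 10, 24, None, 11, 14, 37, None, 12, None, 22]


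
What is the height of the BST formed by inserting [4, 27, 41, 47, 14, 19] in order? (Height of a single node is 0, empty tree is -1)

Insertion order: [4, 27, 41, 47, 14, 19]
Tree (level-order array): [4, None, 27, 14, 41, None, 19, None, 47]
Compute height bottom-up (empty subtree = -1):
  height(19) = 1 + max(-1, -1) = 0
  height(14) = 1 + max(-1, 0) = 1
  height(47) = 1 + max(-1, -1) = 0
  height(41) = 1 + max(-1, 0) = 1
  height(27) = 1 + max(1, 1) = 2
  height(4) = 1 + max(-1, 2) = 3
Height = 3


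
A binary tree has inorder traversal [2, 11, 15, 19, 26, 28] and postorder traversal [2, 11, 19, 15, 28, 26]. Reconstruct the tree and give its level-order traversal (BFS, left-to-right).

Inorder:   [2, 11, 15, 19, 26, 28]
Postorder: [2, 11, 19, 15, 28, 26]
Algorithm: postorder visits root last, so walk postorder right-to-left;
each value is the root of the current inorder slice — split it at that
value, recurse on the right subtree first, then the left.
Recursive splits:
  root=26; inorder splits into left=[2, 11, 15, 19], right=[28]
  root=28; inorder splits into left=[], right=[]
  root=15; inorder splits into left=[2, 11], right=[19]
  root=19; inorder splits into left=[], right=[]
  root=11; inorder splits into left=[2], right=[]
  root=2; inorder splits into left=[], right=[]
Reconstructed level-order: [26, 15, 28, 11, 19, 2]


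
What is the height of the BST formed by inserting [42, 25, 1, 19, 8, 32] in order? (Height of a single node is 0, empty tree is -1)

Insertion order: [42, 25, 1, 19, 8, 32]
Tree (level-order array): [42, 25, None, 1, 32, None, 19, None, None, 8]
Compute height bottom-up (empty subtree = -1):
  height(8) = 1 + max(-1, -1) = 0
  height(19) = 1 + max(0, -1) = 1
  height(1) = 1 + max(-1, 1) = 2
  height(32) = 1 + max(-1, -1) = 0
  height(25) = 1 + max(2, 0) = 3
  height(42) = 1 + max(3, -1) = 4
Height = 4


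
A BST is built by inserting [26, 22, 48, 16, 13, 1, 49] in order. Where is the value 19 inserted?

Starting tree (level order): [26, 22, 48, 16, None, None, 49, 13, None, None, None, 1]
Insertion path: 26 -> 22 -> 16
Result: insert 19 as right child of 16
Final tree (level order): [26, 22, 48, 16, None, None, 49, 13, 19, None, None, 1]


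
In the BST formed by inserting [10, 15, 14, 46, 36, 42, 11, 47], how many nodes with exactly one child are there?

Tree built from: [10, 15, 14, 46, 36, 42, 11, 47]
Tree (level-order array): [10, None, 15, 14, 46, 11, None, 36, 47, None, None, None, 42]
Rule: These are nodes with exactly 1 non-null child.
Per-node child counts:
  node 10: 1 child(ren)
  node 15: 2 child(ren)
  node 14: 1 child(ren)
  node 11: 0 child(ren)
  node 46: 2 child(ren)
  node 36: 1 child(ren)
  node 42: 0 child(ren)
  node 47: 0 child(ren)
Matching nodes: [10, 14, 36]
Count of nodes with exactly one child: 3


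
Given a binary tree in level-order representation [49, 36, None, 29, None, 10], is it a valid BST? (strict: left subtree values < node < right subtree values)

Level-order array: [49, 36, None, 29, None, 10]
Validate using subtree bounds (lo, hi): at each node, require lo < value < hi,
then recurse left with hi=value and right with lo=value.
Preorder trace (stopping at first violation):
  at node 49 with bounds (-inf, +inf): OK
  at node 36 with bounds (-inf, 49): OK
  at node 29 with bounds (-inf, 36): OK
  at node 10 with bounds (-inf, 29): OK
No violation found at any node.
Result: Valid BST


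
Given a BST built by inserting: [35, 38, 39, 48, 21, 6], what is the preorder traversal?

Tree insertion order: [35, 38, 39, 48, 21, 6]
Tree (level-order array): [35, 21, 38, 6, None, None, 39, None, None, None, 48]
Preorder traversal: [35, 21, 6, 38, 39, 48]


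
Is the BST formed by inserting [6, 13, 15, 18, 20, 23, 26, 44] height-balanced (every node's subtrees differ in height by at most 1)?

Tree (level-order array): [6, None, 13, None, 15, None, 18, None, 20, None, 23, None, 26, None, 44]
Definition: a tree is height-balanced if, at every node, |h(left) - h(right)| <= 1 (empty subtree has height -1).
Bottom-up per-node check:
  node 44: h_left=-1, h_right=-1, diff=0 [OK], height=0
  node 26: h_left=-1, h_right=0, diff=1 [OK], height=1
  node 23: h_left=-1, h_right=1, diff=2 [FAIL (|-1-1|=2 > 1)], height=2
  node 20: h_left=-1, h_right=2, diff=3 [FAIL (|-1-2|=3 > 1)], height=3
  node 18: h_left=-1, h_right=3, diff=4 [FAIL (|-1-3|=4 > 1)], height=4
  node 15: h_left=-1, h_right=4, diff=5 [FAIL (|-1-4|=5 > 1)], height=5
  node 13: h_left=-1, h_right=5, diff=6 [FAIL (|-1-5|=6 > 1)], height=6
  node 6: h_left=-1, h_right=6, diff=7 [FAIL (|-1-6|=7 > 1)], height=7
Node 23 violates the condition: |-1 - 1| = 2 > 1.
Result: Not balanced


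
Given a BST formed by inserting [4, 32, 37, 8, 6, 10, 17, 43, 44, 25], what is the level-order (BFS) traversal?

Tree insertion order: [4, 32, 37, 8, 6, 10, 17, 43, 44, 25]
Tree (level-order array): [4, None, 32, 8, 37, 6, 10, None, 43, None, None, None, 17, None, 44, None, 25]
BFS from the root, enqueuing left then right child of each popped node:
  queue [4] -> pop 4, enqueue [32], visited so far: [4]
  queue [32] -> pop 32, enqueue [8, 37], visited so far: [4, 32]
  queue [8, 37] -> pop 8, enqueue [6, 10], visited so far: [4, 32, 8]
  queue [37, 6, 10] -> pop 37, enqueue [43], visited so far: [4, 32, 8, 37]
  queue [6, 10, 43] -> pop 6, enqueue [none], visited so far: [4, 32, 8, 37, 6]
  queue [10, 43] -> pop 10, enqueue [17], visited so far: [4, 32, 8, 37, 6, 10]
  queue [43, 17] -> pop 43, enqueue [44], visited so far: [4, 32, 8, 37, 6, 10, 43]
  queue [17, 44] -> pop 17, enqueue [25], visited so far: [4, 32, 8, 37, 6, 10, 43, 17]
  queue [44, 25] -> pop 44, enqueue [none], visited so far: [4, 32, 8, 37, 6, 10, 43, 17, 44]
  queue [25] -> pop 25, enqueue [none], visited so far: [4, 32, 8, 37, 6, 10, 43, 17, 44, 25]
Result: [4, 32, 8, 37, 6, 10, 43, 17, 44, 25]


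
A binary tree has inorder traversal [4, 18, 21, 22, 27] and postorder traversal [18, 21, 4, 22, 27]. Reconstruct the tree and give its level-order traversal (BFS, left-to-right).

Inorder:   [4, 18, 21, 22, 27]
Postorder: [18, 21, 4, 22, 27]
Algorithm: postorder visits root last, so walk postorder right-to-left;
each value is the root of the current inorder slice — split it at that
value, recurse on the right subtree first, then the left.
Recursive splits:
  root=27; inorder splits into left=[4, 18, 21, 22], right=[]
  root=22; inorder splits into left=[4, 18, 21], right=[]
  root=4; inorder splits into left=[], right=[18, 21]
  root=21; inorder splits into left=[18], right=[]
  root=18; inorder splits into left=[], right=[]
Reconstructed level-order: [27, 22, 4, 21, 18]


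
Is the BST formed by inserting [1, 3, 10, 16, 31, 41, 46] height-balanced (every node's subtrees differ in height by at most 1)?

Tree (level-order array): [1, None, 3, None, 10, None, 16, None, 31, None, 41, None, 46]
Definition: a tree is height-balanced if, at every node, |h(left) - h(right)| <= 1 (empty subtree has height -1).
Bottom-up per-node check:
  node 46: h_left=-1, h_right=-1, diff=0 [OK], height=0
  node 41: h_left=-1, h_right=0, diff=1 [OK], height=1
  node 31: h_left=-1, h_right=1, diff=2 [FAIL (|-1-1|=2 > 1)], height=2
  node 16: h_left=-1, h_right=2, diff=3 [FAIL (|-1-2|=3 > 1)], height=3
  node 10: h_left=-1, h_right=3, diff=4 [FAIL (|-1-3|=4 > 1)], height=4
  node 3: h_left=-1, h_right=4, diff=5 [FAIL (|-1-4|=5 > 1)], height=5
  node 1: h_left=-1, h_right=5, diff=6 [FAIL (|-1-5|=6 > 1)], height=6
Node 31 violates the condition: |-1 - 1| = 2 > 1.
Result: Not balanced


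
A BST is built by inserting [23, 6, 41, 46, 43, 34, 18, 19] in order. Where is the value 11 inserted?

Starting tree (level order): [23, 6, 41, None, 18, 34, 46, None, 19, None, None, 43]
Insertion path: 23 -> 6 -> 18
Result: insert 11 as left child of 18
Final tree (level order): [23, 6, 41, None, 18, 34, 46, 11, 19, None, None, 43]


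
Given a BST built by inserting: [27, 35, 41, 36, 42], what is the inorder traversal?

Tree insertion order: [27, 35, 41, 36, 42]
Tree (level-order array): [27, None, 35, None, 41, 36, 42]
Inorder traversal: [27, 35, 36, 41, 42]


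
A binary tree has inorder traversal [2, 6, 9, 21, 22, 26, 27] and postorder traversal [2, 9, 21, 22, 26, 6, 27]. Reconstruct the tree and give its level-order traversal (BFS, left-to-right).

Inorder:   [2, 6, 9, 21, 22, 26, 27]
Postorder: [2, 9, 21, 22, 26, 6, 27]
Algorithm: postorder visits root last, so walk postorder right-to-left;
each value is the root of the current inorder slice — split it at that
value, recurse on the right subtree first, then the left.
Recursive splits:
  root=27; inorder splits into left=[2, 6, 9, 21, 22, 26], right=[]
  root=6; inorder splits into left=[2], right=[9, 21, 22, 26]
  root=26; inorder splits into left=[9, 21, 22], right=[]
  root=22; inorder splits into left=[9, 21], right=[]
  root=21; inorder splits into left=[9], right=[]
  root=9; inorder splits into left=[], right=[]
  root=2; inorder splits into left=[], right=[]
Reconstructed level-order: [27, 6, 2, 26, 22, 21, 9]


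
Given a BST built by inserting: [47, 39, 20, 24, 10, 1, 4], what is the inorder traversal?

Tree insertion order: [47, 39, 20, 24, 10, 1, 4]
Tree (level-order array): [47, 39, None, 20, None, 10, 24, 1, None, None, None, None, 4]
Inorder traversal: [1, 4, 10, 20, 24, 39, 47]


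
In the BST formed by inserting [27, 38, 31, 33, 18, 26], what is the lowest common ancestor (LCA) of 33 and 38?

Tree insertion order: [27, 38, 31, 33, 18, 26]
Tree (level-order array): [27, 18, 38, None, 26, 31, None, None, None, None, 33]
In a BST, the LCA of p=33, q=38 is the first node v on the
root-to-leaf path with p <= v <= q (go left if both < v, right if both > v).
Walk from root:
  at 27: both 33 and 38 > 27, go right
  at 38: 33 <= 38 <= 38, this is the LCA
LCA = 38


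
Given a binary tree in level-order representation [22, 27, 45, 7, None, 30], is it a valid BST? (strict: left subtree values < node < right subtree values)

Level-order array: [22, 27, 45, 7, None, 30]
Validate using subtree bounds (lo, hi): at each node, require lo < value < hi,
then recurse left with hi=value and right with lo=value.
Preorder trace (stopping at first violation):
  at node 22 with bounds (-inf, +inf): OK
  at node 27 with bounds (-inf, 22): VIOLATION
Node 27 violates its bound: not (-inf < 27 < 22).
Result: Not a valid BST


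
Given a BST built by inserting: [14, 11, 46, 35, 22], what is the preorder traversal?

Tree insertion order: [14, 11, 46, 35, 22]
Tree (level-order array): [14, 11, 46, None, None, 35, None, 22]
Preorder traversal: [14, 11, 46, 35, 22]


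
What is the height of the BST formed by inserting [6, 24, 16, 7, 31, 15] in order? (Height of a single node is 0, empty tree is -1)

Insertion order: [6, 24, 16, 7, 31, 15]
Tree (level-order array): [6, None, 24, 16, 31, 7, None, None, None, None, 15]
Compute height bottom-up (empty subtree = -1):
  height(15) = 1 + max(-1, -1) = 0
  height(7) = 1 + max(-1, 0) = 1
  height(16) = 1 + max(1, -1) = 2
  height(31) = 1 + max(-1, -1) = 0
  height(24) = 1 + max(2, 0) = 3
  height(6) = 1 + max(-1, 3) = 4
Height = 4


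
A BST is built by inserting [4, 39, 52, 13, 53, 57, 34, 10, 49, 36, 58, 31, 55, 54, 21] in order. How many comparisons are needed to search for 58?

Search path for 58: 4 -> 39 -> 52 -> 53 -> 57 -> 58
Found: True
Comparisons: 6


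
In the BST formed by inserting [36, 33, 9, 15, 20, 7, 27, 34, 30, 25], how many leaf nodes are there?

Tree built from: [36, 33, 9, 15, 20, 7, 27, 34, 30, 25]
Tree (level-order array): [36, 33, None, 9, 34, 7, 15, None, None, None, None, None, 20, None, 27, 25, 30]
Rule: A leaf has 0 children.
Per-node child counts:
  node 36: 1 child(ren)
  node 33: 2 child(ren)
  node 9: 2 child(ren)
  node 7: 0 child(ren)
  node 15: 1 child(ren)
  node 20: 1 child(ren)
  node 27: 2 child(ren)
  node 25: 0 child(ren)
  node 30: 0 child(ren)
  node 34: 0 child(ren)
Matching nodes: [7, 25, 30, 34]
Count of leaf nodes: 4


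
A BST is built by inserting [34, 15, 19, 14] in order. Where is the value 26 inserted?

Starting tree (level order): [34, 15, None, 14, 19]
Insertion path: 34 -> 15 -> 19
Result: insert 26 as right child of 19
Final tree (level order): [34, 15, None, 14, 19, None, None, None, 26]
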